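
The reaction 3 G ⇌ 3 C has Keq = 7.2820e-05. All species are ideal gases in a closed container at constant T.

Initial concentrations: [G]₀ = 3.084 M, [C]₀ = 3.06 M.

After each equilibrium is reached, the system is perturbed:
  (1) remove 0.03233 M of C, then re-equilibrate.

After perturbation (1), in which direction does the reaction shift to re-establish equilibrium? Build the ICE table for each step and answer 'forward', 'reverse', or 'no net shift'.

Q₀ = 0.9768 vs Keq = 7.2820e-05 ⇒ Q>K, reverse
Step 1:
                  G         C
  Initial     3.084      3.06
  Change      2.814    -2.814
  Equil       5.898    0.2463
  solve Keq expr → x = -0.9379; check Q = 7.2820e-05
Then remove 0.03233 M of C.
Step 2:
                  G         C
  Initial     5.898     0.214
  Change   -0.03103   0.03103
  Equil       5.867     0.245
  solve Keq expr → x = 0.01034; check Q = 7.2820e-05

Direction: forward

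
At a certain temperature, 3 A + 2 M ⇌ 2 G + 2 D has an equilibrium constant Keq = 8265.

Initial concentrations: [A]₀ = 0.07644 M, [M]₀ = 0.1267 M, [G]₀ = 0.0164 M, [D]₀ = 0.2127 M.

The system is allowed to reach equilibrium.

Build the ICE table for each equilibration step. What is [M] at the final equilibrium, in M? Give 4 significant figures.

[M]_eq = 0.08583 M

Q₀ = 1.697 vs Keq = 8265 ⇒ Q<K, forward
Step 1:
                  A         M         G         D
  I         0.07644    0.1267    0.0164    0.2127
  C        -0.06131  -0.04087   0.04087   0.04087
  E         0.01513   0.08583   0.05727    0.2536
  solve Keq expr → x = 0.02044; check Q = 8265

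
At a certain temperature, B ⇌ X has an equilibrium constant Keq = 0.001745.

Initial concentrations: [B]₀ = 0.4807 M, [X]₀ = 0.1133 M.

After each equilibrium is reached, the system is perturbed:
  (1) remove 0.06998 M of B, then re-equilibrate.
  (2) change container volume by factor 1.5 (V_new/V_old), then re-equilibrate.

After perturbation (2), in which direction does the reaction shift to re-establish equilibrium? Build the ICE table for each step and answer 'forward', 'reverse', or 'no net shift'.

Direction: no net shift

Q₀ = 0.2357 vs Keq = 0.001745 ⇒ Q>K, reverse
Step 1:
                  B         X
  Initial    0.4807    0.1133
  Change     0.1123   -0.1123
  Equil       0.593  0.001035
  solve Keq expr → x = -0.1123; check Q = 0.001745
Then remove 0.06998 M of B.
Step 2:
                  B         X
  Initial     0.523  0.001035
  Change  1.2190e-04 -1.2190e-04
  Equil      0.5231 9.1282e-04
  solve Keq expr → x = -1.2190e-04; check Q = 0.001745
Then change container volume by factor 1.5 (V_new/V_old).
Step 3:
                  B         X
  Initial    0.3487 6.0855e-04
  Change          0         0
  Equil      0.3487 6.0855e-04
  solve Keq expr → x = 0; check Q = 0.001745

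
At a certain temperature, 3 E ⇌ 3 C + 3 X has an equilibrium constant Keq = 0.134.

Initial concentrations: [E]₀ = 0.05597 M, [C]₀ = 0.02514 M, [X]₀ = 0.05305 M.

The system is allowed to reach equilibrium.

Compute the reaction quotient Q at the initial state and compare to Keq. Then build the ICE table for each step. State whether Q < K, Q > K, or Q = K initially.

Q₀ = 1.3530e-05 vs Keq = 0.134 ⇒ Q<K, forward
Step 1:
                   E          C          X
  init       0.05597    0.02514    0.05305
  Δ         -0.04314    0.04314    0.04314
  eq         0.01283    0.06828    0.09619
  solve Keq expr → x = 0.01438; check Q = 0.134

Q₀ = 1.3530e-05; Q < K (proceeds forward)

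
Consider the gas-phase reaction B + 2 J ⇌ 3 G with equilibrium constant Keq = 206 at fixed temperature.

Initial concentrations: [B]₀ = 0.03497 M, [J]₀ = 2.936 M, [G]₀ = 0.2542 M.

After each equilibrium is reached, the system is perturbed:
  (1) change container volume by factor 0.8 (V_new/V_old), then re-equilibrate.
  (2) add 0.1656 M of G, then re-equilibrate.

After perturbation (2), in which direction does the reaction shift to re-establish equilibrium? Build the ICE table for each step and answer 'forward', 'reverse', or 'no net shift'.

Direction: reverse

Q₀ = 0.05449 vs Keq = 206 ⇒ Q<K, forward
Step 1:
                   B          J          G
  Initial    0.03497      2.936     0.2542
  Change    -0.03494   -0.06989     0.1048
  Equil   2.7348e-05      2.866      0.359
  solve Keq expr → x = 0.03494; check Q = 206
Then change container volume by factor 0.8 (V_new/V_old).
Step 2:
                   B          J          G
  Initial 3.4185e-05      3.583     0.4488
  Change           0          0          0
  Equil   3.4185e-05      3.583     0.4488
  solve Keq expr → x = 0; check Q = 206
Then add 0.1656 M of G.
Step 3:
                   B          J          G
  Initial 3.4185e-05      3.583     0.6144
  Change  5.3450e-05 1.0690e-04 -1.6035e-04
  Equil   8.7636e-05      3.583     0.6142
  solve Keq expr → x = -5.3450e-05; check Q = 206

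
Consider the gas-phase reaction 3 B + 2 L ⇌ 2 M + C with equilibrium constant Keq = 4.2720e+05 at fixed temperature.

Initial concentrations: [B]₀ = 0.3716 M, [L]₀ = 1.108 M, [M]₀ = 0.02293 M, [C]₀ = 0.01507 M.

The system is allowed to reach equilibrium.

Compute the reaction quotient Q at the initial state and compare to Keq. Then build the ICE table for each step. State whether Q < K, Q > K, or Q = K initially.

Q₀ = 1.2578e-04; Q < K (proceeds forward)

Q₀ = 1.2578e-04 vs Keq = 4.2720e+05 ⇒ Q<K, forward
Step 1:
                    B           L           M           C
  I            0.3716       1.108     0.02293     0.01507
  C           -0.3684     -0.2456      0.2456      0.1228
  E          0.003152      0.8624      0.2686      0.1379
  solve Keq expr → x = 0.1228; check Q = 4.2720e+05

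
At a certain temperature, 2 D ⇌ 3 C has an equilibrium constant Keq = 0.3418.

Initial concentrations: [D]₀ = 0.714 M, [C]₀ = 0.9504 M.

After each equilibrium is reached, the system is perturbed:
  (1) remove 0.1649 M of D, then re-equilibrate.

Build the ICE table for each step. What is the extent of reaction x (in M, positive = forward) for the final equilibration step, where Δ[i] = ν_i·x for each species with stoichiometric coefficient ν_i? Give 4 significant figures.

Q₀ = 1.684 vs Keq = 0.3418 ⇒ Q>K, reverse
Step 1:
                   D          C
  init         0.714     0.9504
  Δ           0.1959    -0.2939
  eq          0.9099     0.6565
  solve Keq expr → x = -0.09796; check Q = 0.3418
Then remove 0.1649 M of D.
Step 2:
                   D          C
  init         0.745     0.6565
  Δ          0.04077   -0.06116
  eq          0.7858     0.5954
  solve Keq expr → x = -0.02039; check Q = 0.3418

x = -0.02039 M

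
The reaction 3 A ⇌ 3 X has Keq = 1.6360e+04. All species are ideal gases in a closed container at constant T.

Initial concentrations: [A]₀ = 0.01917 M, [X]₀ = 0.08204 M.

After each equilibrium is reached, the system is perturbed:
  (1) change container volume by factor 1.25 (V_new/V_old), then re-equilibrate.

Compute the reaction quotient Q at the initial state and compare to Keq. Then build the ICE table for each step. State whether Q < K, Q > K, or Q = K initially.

Q₀ = 78.38 vs Keq = 1.6360e+04 ⇒ Q<K, forward
Step 1:
                   A          X
  init       0.01917    0.08204
  Δ         -0.01533    0.01533
  eq        0.003836    0.09737
  solve Keq expr → x = 0.005111; check Q = 1.6360e+04
Then change container volume by factor 1.25 (V_new/V_old).
Step 2:
                   A          X
  init      0.003069     0.0779
  Δ                0          0
  eq        0.003069     0.0779
  solve Keq expr → x = 0; check Q = 1.6360e+04

Q₀ = 78.38; Q < K (proceeds forward)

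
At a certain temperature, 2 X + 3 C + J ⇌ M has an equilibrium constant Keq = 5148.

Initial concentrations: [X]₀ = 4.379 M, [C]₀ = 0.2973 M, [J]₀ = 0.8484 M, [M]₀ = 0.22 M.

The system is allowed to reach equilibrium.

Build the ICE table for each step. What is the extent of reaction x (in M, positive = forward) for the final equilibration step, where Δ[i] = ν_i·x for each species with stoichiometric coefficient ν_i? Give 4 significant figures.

x = 0.09356 M

Q₀ = 0.5146 vs Keq = 5148 ⇒ Q<K, forward
Step 1:
                    X           C           J           M
  init          4.379      0.2973      0.8484        0.22
  Δ           -0.1871     -0.2807    -0.09356     0.09356
  eq            4.192     0.01662      0.7548      0.3136
  solve Keq expr → x = 0.09356; check Q = 5148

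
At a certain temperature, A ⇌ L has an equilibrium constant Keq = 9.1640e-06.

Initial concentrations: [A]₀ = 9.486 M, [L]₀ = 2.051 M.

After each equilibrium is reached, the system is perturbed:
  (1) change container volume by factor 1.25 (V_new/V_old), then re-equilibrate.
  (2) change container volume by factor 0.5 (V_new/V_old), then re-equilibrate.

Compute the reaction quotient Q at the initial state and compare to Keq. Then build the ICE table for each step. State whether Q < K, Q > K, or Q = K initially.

Q₀ = 0.2162 vs Keq = 9.1640e-06 ⇒ Q>K, reverse
Step 1:
                   A          L
  Initial      9.486      2.051
  Change       2.051     -2.051
  Equil        11.54 1.0572e-04
  solve Keq expr → x = -2.051; check Q = 9.1640e-06
Then change container volume by factor 1.25 (V_new/V_old).
Step 2:
                   A          L
  Initial       9.23 8.4579e-05
  Change           0          0
  Equil         9.23 8.4579e-05
  solve Keq expr → x = 0; check Q = 9.1640e-06
Then change container volume by factor 0.5 (V_new/V_old).
Step 3:
                   A          L
  Initial      18.46 1.6916e-04
  Change           0          0
  Equil        18.46 1.6916e-04
  solve Keq expr → x = 0; check Q = 9.1640e-06

Q₀ = 0.2162; Q > K (proceeds reverse)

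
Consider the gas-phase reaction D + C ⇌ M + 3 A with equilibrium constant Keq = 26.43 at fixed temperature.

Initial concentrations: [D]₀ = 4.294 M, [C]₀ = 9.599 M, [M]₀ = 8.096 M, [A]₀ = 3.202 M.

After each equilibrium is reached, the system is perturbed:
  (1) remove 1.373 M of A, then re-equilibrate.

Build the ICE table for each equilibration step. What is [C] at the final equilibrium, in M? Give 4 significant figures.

[C]_eq = 8.726 M

Q₀ = 6.448 vs Keq = 26.43 ⇒ Q<K, forward
Step 1:
                    D           C           M           A
  init          4.294       9.599       8.096       3.202
  Δ           -0.5087     -0.5087      0.5087       1.526
  eq            3.785        9.09       8.605       4.728
  solve Keq expr → x = 0.5087; check Q = 26.43
Then remove 1.373 M of A.
Step 2:
                    D           C           M           A
  init          3.785        9.09       8.605       3.355
  Δ           -0.3642     -0.3642      0.3642       1.092
  eq            3.421       8.726       8.969       4.448
  solve Keq expr → x = 0.3642; check Q = 26.43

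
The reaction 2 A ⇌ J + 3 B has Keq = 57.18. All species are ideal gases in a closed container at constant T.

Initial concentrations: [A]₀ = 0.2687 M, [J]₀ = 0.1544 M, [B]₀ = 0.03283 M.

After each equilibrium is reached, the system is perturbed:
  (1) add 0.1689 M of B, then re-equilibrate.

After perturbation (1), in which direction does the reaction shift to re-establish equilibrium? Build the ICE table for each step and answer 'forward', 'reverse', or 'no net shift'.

Q₀ = 7.5670e-05 vs Keq = 57.18 ⇒ Q<K, forward
Step 1:
                    A           J           B
  init         0.2687      0.1544     0.03283
  Δ           -0.2504      0.1252      0.3757
  eq          0.01826      0.2796      0.4085
  solve Keq expr → x = 0.1252; check Q = 57.18
Then add 0.1689 M of B.
Step 2:
                    A           J           B
  init        0.01826      0.2796      0.5774
  Δ           0.01085   -0.005425    -0.01627
  eq          0.02911      0.2742      0.5611
  solve Keq expr → x = -0.005425; check Q = 57.18

Direction: reverse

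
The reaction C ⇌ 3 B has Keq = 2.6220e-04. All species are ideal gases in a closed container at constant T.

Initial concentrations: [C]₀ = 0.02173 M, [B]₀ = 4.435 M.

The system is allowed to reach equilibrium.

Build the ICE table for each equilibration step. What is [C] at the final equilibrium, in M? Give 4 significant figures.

Q₀ = 4014 vs Keq = 2.6220e-04 ⇒ Q>K, reverse
Step 1:
                  C         B
  Initial   0.02173     4.435
  Change      1.454    -4.362
  Equil       1.476   0.07287
  solve Keq expr → x = -1.454; check Q = 2.6220e-04

[C]_eq = 1.476 M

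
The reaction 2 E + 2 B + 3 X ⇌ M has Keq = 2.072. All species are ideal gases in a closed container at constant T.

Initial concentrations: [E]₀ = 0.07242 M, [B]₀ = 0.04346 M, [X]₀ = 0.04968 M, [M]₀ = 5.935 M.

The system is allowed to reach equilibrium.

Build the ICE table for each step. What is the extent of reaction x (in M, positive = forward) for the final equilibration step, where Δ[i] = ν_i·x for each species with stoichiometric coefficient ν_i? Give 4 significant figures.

x = -0.4592 M

Q₀ = 4.8863e+09 vs Keq = 2.072 ⇒ Q>K, reverse
Step 1:
                  E         B         X         M
  init      0.07242   0.04346   0.04968     5.935
  Δ          0.9185    0.9185     1.378   -0.4592
  eq         0.9909     0.962     1.427     5.476
  solve Keq expr → x = -0.4592; check Q = 2.072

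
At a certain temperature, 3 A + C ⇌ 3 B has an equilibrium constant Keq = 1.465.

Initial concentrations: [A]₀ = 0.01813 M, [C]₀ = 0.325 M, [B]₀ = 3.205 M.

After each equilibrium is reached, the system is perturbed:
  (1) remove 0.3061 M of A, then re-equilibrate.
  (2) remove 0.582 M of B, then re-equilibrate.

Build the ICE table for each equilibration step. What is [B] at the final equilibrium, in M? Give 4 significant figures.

[B]_eq = 1.198 M

Q₀ = 1.6998e+07 vs Keq = 1.465 ⇒ Q>K, reverse
Step 1:
                   A          C          B
  Initial    0.01813      0.325      3.205
  Change       1.538     0.5128     -1.538
  Equil        1.557     0.8378      1.667
  solve Keq expr → x = -0.5128; check Q = 1.465
Then remove 0.3061 M of A.
Step 2:
                   A          C          B
  Initial       1.25     0.8378      1.667
  Change      0.1447    0.04823    -0.1447
  Equil        1.395      0.886      1.522
  solve Keq expr → x = -0.04823; check Q = 1.465
Then remove 0.582 M of B.
Step 3:
                   A          C          B
  Initial      1.395      0.886     0.9399
  Change     -0.2585   -0.08616     0.2585
  Equil        1.137     0.7999      1.198
  solve Keq expr → x = 0.08616; check Q = 1.465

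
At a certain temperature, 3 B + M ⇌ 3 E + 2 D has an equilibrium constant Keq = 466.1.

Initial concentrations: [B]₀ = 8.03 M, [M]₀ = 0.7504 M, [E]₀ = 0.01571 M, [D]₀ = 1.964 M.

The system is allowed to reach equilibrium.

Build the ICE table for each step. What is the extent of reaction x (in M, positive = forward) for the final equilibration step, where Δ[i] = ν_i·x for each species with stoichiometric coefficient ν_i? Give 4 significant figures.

x = 0.7489 M

Q₀ = 3.8492e-08 vs Keq = 466.1 ⇒ Q<K, forward
Step 1:
                    B           M           E           D
  init           8.03      0.7504     0.01571       1.964
  Δ            -2.247     -0.7489       2.247       1.498
  eq            5.783    0.001539       2.262       3.462
  solve Keq expr → x = 0.7489; check Q = 466.1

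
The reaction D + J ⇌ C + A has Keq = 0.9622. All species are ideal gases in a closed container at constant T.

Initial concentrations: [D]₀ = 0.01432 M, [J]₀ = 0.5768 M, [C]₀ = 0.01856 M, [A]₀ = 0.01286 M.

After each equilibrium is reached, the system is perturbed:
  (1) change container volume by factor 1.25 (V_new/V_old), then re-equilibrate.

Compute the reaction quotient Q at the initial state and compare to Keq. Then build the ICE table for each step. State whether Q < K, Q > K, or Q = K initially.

Q₀ = 0.0289; Q < K (proceeds forward)

Q₀ = 0.0289 vs Keq = 0.9622 ⇒ Q<K, forward
Step 1:
                   D          J          C          A
  I          0.01432     0.5768    0.01856    0.01286
  C         -0.01283   -0.01283    0.01283    0.01283
  E         0.001486      0.564    0.03139    0.02569
  solve Keq expr → x = 0.01283; check Q = 0.9622
Then change container volume by factor 1.25 (V_new/V_old).
Step 2:
                   D          J          C          A
  I         0.001189     0.4512    0.02511    0.02055
  C                0          0          0          0
  E         0.001189     0.4512    0.02511    0.02055
  solve Keq expr → x = 0; check Q = 0.9622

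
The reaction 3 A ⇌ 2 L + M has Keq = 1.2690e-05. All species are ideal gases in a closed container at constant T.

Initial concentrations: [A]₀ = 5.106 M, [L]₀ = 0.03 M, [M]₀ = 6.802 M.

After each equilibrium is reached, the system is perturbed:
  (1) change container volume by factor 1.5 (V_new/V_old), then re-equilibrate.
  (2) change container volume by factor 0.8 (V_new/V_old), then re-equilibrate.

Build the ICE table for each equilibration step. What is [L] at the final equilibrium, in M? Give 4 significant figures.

Q₀ = 4.5987e-05 vs Keq = 1.2690e-05 ⇒ Q>K, reverse
Step 1:
                  A         L         M
  Initial     5.106      0.03     6.802
  Change     0.0212  -0.01413 -0.007067
  Equil       5.127   0.01587     6.795
  solve Keq expr → x = -0.007067; check Q = 1.2690e-05
Then change container volume by factor 1.5 (V_new/V_old).
Step 2:
                  A         L         M
  Initial     3.418   0.01058      4.53
  Change          0         0         0
  Equil       3.418   0.01058      4.53
  solve Keq expr → x = 0; check Q = 1.2690e-05
Then change container volume by factor 0.8 (V_new/V_old).
Step 3:
                  A         L         M
  Initial     4.273   0.01322     5.662
  Change          0         0         0
  Equil       4.273   0.01322     5.662
  solve Keq expr → x = 0; check Q = 1.2690e-05

[L]_eq = 0.01322 M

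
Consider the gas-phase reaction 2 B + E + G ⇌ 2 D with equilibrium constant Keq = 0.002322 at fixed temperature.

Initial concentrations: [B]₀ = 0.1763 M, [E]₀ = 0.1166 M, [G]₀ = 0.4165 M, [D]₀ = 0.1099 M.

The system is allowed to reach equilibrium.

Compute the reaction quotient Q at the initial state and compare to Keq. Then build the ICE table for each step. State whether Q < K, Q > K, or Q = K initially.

Q₀ = 8.002; Q > K (proceeds reverse)

Q₀ = 8.002 vs Keq = 0.002322 ⇒ Q>K, reverse
Step 1:
                    B           E           G           D
  I            0.1763      0.1166      0.4165      0.1099
  C            0.1061     0.05303     0.05303     -0.1061
  E            0.2824      0.1696      0.4695     0.00384
  solve Keq expr → x = -0.05303; check Q = 0.002322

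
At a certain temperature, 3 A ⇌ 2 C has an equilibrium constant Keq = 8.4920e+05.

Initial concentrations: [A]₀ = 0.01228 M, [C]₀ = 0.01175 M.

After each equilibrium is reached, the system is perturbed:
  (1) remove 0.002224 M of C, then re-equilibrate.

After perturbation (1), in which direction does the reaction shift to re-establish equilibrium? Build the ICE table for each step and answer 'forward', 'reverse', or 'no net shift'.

Q₀ = 74.56 vs Keq = 8.4920e+05 ⇒ Q<K, forward
Step 1:
                  A         C
  init      0.01228   0.01175
  Δ        -0.01152  0.007678
  eq      7.6316e-04   0.01943
  solve Keq expr → x = 0.003839; check Q = 8.4920e+05
Then remove 0.002224 M of C.
Step 2:
                  A         C
  init    7.6316e-04    0.0172
  Δ       -5.8353e-05 3.8902e-05
  eq      7.0480e-04   0.01724
  solve Keq expr → x = 1.9451e-05; check Q = 8.4920e+05

Direction: forward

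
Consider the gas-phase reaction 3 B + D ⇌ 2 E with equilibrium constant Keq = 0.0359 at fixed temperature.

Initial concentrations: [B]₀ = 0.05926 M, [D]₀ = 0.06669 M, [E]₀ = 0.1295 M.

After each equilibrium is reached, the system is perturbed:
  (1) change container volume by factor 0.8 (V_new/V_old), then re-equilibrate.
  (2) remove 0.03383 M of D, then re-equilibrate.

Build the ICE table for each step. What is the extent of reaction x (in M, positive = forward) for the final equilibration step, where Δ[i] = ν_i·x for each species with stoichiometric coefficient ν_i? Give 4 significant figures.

Q₀ = 1208 vs Keq = 0.0359 ⇒ Q>K, reverse
Step 1:
                    B           D           E
  init        0.05926     0.06669      0.1295
  Δ            0.1822     0.06074     -0.1215
  eq           0.2415      0.1274    0.008026
  solve Keq expr → x = -0.06074; check Q = 0.0359
Then change container volume by factor 0.8 (V_new/V_old).
Step 2:
                    B           D           E
  init         0.3018      0.1593     0.01003
  Δ         -0.003381   -0.001127    0.002254
  eq           0.2985      0.1582     0.01229
  solve Keq expr → x = 0.001127; check Q = 0.0359
Then remove 0.03383 M of D.
Step 3:
                    B           D           E
  init         0.2985      0.1243     0.01229
  Δ          0.001892  6.3069e-04   -0.001261
  eq           0.3004       0.125     0.01102
  solve Keq expr → x = -6.3069e-04; check Q = 0.0359

x = -6.3069e-04 M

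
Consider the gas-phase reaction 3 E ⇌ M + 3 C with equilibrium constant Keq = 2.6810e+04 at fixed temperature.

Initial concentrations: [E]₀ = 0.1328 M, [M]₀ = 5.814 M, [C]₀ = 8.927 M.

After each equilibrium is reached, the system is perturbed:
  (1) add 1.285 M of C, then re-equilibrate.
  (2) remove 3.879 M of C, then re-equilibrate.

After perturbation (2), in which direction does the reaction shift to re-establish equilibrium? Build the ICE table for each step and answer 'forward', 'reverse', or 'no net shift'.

Q₀ = 1.7660e+06 vs Keq = 2.6810e+04 ⇒ Q>K, reverse
Step 1:
                  E         M         C
  init       0.1328     5.814     8.927
  Δ          0.3771   -0.1257   -0.3771
  eq         0.5099     5.688      8.55
  solve Keq expr → x = -0.1257; check Q = 2.6810e+04
Then add 1.285 M of C.
Step 2:
                  E         M         C
  init       0.5099     5.688     9.835
  Δ         0.07156  -0.02385  -0.07156
  eq         0.5815     5.664     9.763
  solve Keq expr → x = -0.02385; check Q = 2.6810e+04
Then remove 3.879 M of C.
Step 3:
                  E         M         C
  init       0.5815     5.664     5.884
  Δ         -0.2166    0.0722    0.2166
  eq         0.3649     5.737     6.101
  solve Keq expr → x = 0.0722; check Q = 2.6810e+04

Direction: forward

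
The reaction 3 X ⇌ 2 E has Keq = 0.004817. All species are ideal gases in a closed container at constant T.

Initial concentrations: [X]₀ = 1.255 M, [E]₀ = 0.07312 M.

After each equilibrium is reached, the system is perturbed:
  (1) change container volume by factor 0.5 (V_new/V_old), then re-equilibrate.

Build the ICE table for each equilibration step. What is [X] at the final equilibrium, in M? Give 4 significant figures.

[X]_eq = 2.353 M

Q₀ = 0.002705 vs Keq = 0.004817 ⇒ Q<K, forward
Step 1:
                  X         E
  Initial     1.255   0.07312
  Change   -0.03125   0.02084
  Equil       1.224   0.09396
  solve Keq expr → x = 0.01042; check Q = 0.004817
Then change container volume by factor 0.5 (V_new/V_old).
Step 2:
                  X         E
  Initial     2.447    0.1879
  Change   -0.09401   0.06267
  Equil       2.353    0.2506
  solve Keq expr → x = 0.03134; check Q = 0.004817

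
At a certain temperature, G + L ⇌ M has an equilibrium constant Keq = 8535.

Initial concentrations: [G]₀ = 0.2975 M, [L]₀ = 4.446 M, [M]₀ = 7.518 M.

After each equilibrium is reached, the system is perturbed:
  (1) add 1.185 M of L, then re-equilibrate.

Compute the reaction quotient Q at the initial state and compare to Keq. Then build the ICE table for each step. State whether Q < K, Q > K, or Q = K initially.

Q₀ = 5.684; Q < K (proceeds forward)

Q₀ = 5.684 vs Keq = 8535 ⇒ Q<K, forward
Step 1:
                    G           L           M
  init         0.2975       4.446       7.518
  Δ           -0.2973     -0.2973      0.2973
  eq       2.2071e-04       4.149       7.815
  solve Keq expr → x = 0.2973; check Q = 8535
Then add 1.185 M of L.
Step 2:
                    G           L           M
  init     2.2071e-04       5.334       7.815
  Δ       -4.9033e-05 -4.9033e-05  4.9033e-05
  eq       1.7168e-04       5.334       7.815
  solve Keq expr → x = 4.9033e-05; check Q = 8535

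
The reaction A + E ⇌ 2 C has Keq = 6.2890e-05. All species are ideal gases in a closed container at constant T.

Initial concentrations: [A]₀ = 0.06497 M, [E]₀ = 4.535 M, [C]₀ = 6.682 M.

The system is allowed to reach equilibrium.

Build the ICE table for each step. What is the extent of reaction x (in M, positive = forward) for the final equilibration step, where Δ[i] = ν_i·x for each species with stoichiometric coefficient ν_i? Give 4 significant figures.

Q₀ = 151.5 vs Keq = 6.2890e-05 ⇒ Q>K, reverse
Step 1:
                    A           E           C
  init        0.06497       4.535       6.682
  Δ             3.321       3.321      -6.641
  eq            3.386       7.856      0.0409
  solve Keq expr → x = -3.321; check Q = 6.2890e-05

x = -3.321 M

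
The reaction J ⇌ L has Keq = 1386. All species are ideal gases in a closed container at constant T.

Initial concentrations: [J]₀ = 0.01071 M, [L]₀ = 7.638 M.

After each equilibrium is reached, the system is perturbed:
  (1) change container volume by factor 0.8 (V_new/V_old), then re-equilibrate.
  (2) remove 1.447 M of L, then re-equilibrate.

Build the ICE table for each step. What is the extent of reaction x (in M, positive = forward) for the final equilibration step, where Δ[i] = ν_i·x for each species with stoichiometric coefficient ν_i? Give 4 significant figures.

Q₀ = 713.2 vs Keq = 1386 ⇒ Q<K, forward
Step 1:
                    J           L
  Initial     0.01071       7.638
  Change    -0.005195    0.005195
  Equil      0.005515       7.643
  solve Keq expr → x = 0.005195; check Q = 1386
Then change container volume by factor 0.8 (V_new/V_old).
Step 2:
                    J           L
  Initial    0.006893       9.554
  Change            0           0
  Equil      0.006893       9.554
  solve Keq expr → x = 0; check Q = 1386
Then remove 1.447 M of L.
Step 3:
                    J           L
  Initial    0.006893       8.107
  Change    -0.001043    0.001043
  Equil       0.00585       8.108
  solve Keq expr → x = 0.001043; check Q = 1386

x = 0.001043 M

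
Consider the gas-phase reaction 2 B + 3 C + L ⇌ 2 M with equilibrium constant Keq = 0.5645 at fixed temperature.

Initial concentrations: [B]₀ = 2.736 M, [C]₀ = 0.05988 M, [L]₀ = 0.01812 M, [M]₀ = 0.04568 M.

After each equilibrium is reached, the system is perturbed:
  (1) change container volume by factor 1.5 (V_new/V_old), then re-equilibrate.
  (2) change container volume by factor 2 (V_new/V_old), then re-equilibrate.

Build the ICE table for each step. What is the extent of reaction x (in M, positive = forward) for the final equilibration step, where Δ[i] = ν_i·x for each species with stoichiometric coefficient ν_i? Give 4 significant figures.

Q₀ = 71.65 vs Keq = 0.5645 ⇒ Q>K, reverse
Step 1:
                   B          C          L          M
  init         2.736    0.05988    0.01812    0.04568
  Δ          0.03205    0.04807    0.01602   -0.03205
  eq           2.768      0.108    0.03414    0.01363
  solve Keq expr → x = -0.01602; check Q = 0.5645
Then change container volume by factor 1.5 (V_new/V_old).
Step 2:
                   B          C          L          M
  init         1.845    0.07197    0.02276   0.009087
  Δ         0.004275   0.006413   0.002138  -0.004275
  eq            1.85    0.07838     0.0249   0.004812
  solve Keq expr → x = -0.002138; check Q = 0.5645
Then change container volume by factor 2 (V_new/V_old).
Step 3:
                   B          C          L          M
  init        0.9248    0.03919    0.01245   0.002406
  Δ          0.00172   0.002581 8.6022e-04   -0.00172
  eq          0.9265    0.04177    0.01331 6.8567e-04
  solve Keq expr → x = -8.6022e-04; check Q = 0.5645

x = -8.6022e-04 M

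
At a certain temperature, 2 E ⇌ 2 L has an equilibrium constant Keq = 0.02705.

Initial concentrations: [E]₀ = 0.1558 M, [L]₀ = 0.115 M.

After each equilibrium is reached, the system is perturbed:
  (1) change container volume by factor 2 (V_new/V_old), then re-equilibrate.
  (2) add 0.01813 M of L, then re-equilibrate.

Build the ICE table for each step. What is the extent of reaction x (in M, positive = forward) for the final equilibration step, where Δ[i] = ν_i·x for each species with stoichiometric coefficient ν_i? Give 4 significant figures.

Q₀ = 0.5448 vs Keq = 0.02705 ⇒ Q>K, reverse
Step 1:
                   E          L
  init        0.1558      0.115
  Δ          0.07675   -0.07675
  eq          0.2326    0.03825
  solve Keq expr → x = -0.03838; check Q = 0.02705
Then change container volume by factor 2 (V_new/V_old).
Step 2:
                   E          L
  init        0.1163    0.01912
  Δ                0          0
  eq          0.1163    0.01912
  solve Keq expr → x = 0; check Q = 0.02705
Then add 0.01813 M of L.
Step 3:
                   E          L
  init        0.1163    0.03725
  Δ          0.01557   -0.01557
  eq          0.1318    0.02168
  solve Keq expr → x = -0.007785; check Q = 0.02705

x = -0.007785 M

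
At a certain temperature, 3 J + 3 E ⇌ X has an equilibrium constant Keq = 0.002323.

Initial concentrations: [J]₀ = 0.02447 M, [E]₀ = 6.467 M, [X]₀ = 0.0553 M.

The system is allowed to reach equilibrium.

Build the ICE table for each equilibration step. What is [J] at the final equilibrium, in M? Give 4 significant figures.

Q₀ = 13.95 vs Keq = 0.002323 ⇒ Q>K, reverse
Step 1:
                  J         E         X
  init      0.02447     6.467    0.0553
  Δ          0.1543    0.1543  -0.05144
  eq         0.1788     6.621  0.003855
  solve Keq expr → x = -0.05144; check Q = 0.002323

[J]_eq = 0.1788 M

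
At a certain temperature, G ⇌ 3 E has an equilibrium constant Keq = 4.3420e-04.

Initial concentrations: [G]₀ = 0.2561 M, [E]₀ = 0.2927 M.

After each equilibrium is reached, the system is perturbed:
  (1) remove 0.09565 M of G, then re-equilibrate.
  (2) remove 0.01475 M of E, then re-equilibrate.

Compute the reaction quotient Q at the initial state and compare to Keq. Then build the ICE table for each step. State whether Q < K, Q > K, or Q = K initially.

Q₀ = 0.09792; Q > K (proceeds reverse)

Q₀ = 0.09792 vs Keq = 4.3420e-04 ⇒ Q>K, reverse
Step 1:
                    G           E
  Initial      0.2561      0.2927
  Change      0.08002     -0.2401
  Equil        0.3361     0.05265
  solve Keq expr → x = -0.08002; check Q = 4.3420e-04
Then remove 0.09565 M of G.
Step 2:
                    G           E
  Initial      0.2405     0.05265
  Change     0.001814   -0.005443
  Equil        0.2423     0.04721
  solve Keq expr → x = -0.001814; check Q = 4.3420e-04
Then remove 0.01475 M of E.
Step 3:
                    G           E
  Initial      0.2423     0.03246
  Change    -0.004812     0.01444
  Equil        0.2375     0.04689
  solve Keq expr → x = 0.004812; check Q = 4.3420e-04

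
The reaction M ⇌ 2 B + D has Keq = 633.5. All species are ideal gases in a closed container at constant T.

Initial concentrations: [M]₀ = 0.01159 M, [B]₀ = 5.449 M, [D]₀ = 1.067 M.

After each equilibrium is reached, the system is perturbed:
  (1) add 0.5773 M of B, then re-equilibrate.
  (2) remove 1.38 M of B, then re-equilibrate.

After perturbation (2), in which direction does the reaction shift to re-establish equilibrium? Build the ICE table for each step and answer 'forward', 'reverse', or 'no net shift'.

Direction: forward

Q₀ = 2733 vs Keq = 633.5 ⇒ Q>K, reverse
Step 1:
                    M           B           D
  Initial     0.01159       5.449       1.067
  Change       0.0355    -0.07101     -0.0355
  Equil       0.04709       5.378       1.031
  solve Keq expr → x = -0.0355; check Q = 633.5
Then add 0.5773 M of B.
Step 2:
                    M           B           D
  Initial     0.04709       5.955       1.031
  Change     0.009735    -0.01947   -0.009735
  Equil       0.05683       5.936       1.022
  solve Keq expr → x = -0.009735; check Q = 633.5
Then remove 1.38 M of B.
Step 3:
                    M           B           D
  Initial     0.05683       4.556       1.022
  Change     -0.02197     0.04394     0.02197
  Equil       0.03486         4.6       1.044
  solve Keq expr → x = 0.02197; check Q = 633.5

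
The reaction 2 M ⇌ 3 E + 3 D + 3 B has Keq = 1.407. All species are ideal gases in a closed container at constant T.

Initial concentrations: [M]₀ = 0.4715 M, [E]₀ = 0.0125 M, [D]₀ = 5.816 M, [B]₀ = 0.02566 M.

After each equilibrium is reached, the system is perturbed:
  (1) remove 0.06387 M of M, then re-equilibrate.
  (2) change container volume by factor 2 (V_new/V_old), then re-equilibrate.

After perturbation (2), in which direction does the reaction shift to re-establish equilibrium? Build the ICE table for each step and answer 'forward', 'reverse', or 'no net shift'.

Q₀ = 2.9202e-08 vs Keq = 1.407 ⇒ Q<K, forward
Step 1:
                  M         E         D         B
  Initial    0.4715    0.0125     5.816   0.02566
  Change    -0.1776    0.2664    0.2664    0.2664
  Equil      0.2939    0.2789     6.082     0.292
  solve Keq expr → x = 0.08879; check Q = 1.407
Then remove 0.06387 M of M.
Step 2:
                  M         E         D         B
  Initial      0.23    0.2789     6.082     0.292
  Change    0.01173  -0.01759  -0.01759  -0.01759
  Equil      0.2418    0.2613     6.065    0.2744
  solve Keq expr → x = -0.005864; check Q = 1.407
Then change container volume by factor 2 (V_new/V_old).
Step 3:
                  M         E         D         B
  Initial    0.1209    0.1306     3.032    0.1372
  Change   -0.06409   0.09614   0.09614   0.09614
  Equil      0.0568    0.2268     3.129    0.2334
  solve Keq expr → x = 0.03205; check Q = 1.407

Direction: forward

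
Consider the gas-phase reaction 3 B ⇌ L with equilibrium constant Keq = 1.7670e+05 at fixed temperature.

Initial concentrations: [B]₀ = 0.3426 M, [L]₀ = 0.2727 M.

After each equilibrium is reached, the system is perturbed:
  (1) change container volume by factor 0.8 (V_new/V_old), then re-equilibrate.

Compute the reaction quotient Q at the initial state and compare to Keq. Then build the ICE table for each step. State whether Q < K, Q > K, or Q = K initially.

Q₀ = 6.781 vs Keq = 1.7670e+05 ⇒ Q<K, forward
Step 1:
                   B          L
  Initial     0.3426     0.2727
  Change     -0.3297     0.1099
  Equil      0.01294     0.3826
  solve Keq expr → x = 0.1099; check Q = 1.7670e+05
Then change container volume by factor 0.8 (V_new/V_old).
Step 2:
                   B          L
  Initial    0.01617     0.4782
  Change   -0.002228 7.4269e-04
  Equil      0.01394      0.479
  solve Keq expr → x = 7.4269e-04; check Q = 1.7670e+05

Q₀ = 6.781; Q < K (proceeds forward)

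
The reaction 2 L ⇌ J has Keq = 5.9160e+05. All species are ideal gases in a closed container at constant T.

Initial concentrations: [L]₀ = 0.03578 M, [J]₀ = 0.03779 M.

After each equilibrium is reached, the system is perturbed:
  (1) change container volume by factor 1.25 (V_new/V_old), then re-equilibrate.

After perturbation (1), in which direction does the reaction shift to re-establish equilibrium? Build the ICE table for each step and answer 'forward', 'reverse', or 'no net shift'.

Direction: reverse

Q₀ = 29.52 vs Keq = 5.9160e+05 ⇒ Q<K, forward
Step 1:
                   L          J
  init       0.03578    0.03779
  Δ         -0.03547    0.01774
  eq      3.0636e-04    0.05553
  solve Keq expr → x = 0.01774; check Q = 5.9160e+05
Then change container volume by factor 1.25 (V_new/V_old).
Step 2:
                   L          J
  init    2.4509e-04    0.04442
  Δ       2.8885e-05 -1.4442e-05
  eq      2.7398e-04    0.04441
  solve Keq expr → x = -1.4442e-05; check Q = 5.9160e+05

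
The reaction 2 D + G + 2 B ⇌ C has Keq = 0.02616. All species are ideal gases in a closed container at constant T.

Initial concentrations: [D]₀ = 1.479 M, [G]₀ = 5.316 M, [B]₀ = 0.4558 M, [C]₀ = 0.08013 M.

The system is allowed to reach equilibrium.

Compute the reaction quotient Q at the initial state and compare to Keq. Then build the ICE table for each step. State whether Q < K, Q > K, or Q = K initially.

Q₀ = 0.03317; Q > K (proceeds reverse)

Q₀ = 0.03317 vs Keq = 0.02616 ⇒ Q>K, reverse
Step 1:
                   D          G          B          C
  Initial      1.479      5.316     0.4558    0.08013
  Change     0.01917   0.009586    0.01917  -0.009586
  Equil        1.498      5.326      0.475    0.07054
  solve Keq expr → x = -0.009586; check Q = 0.02616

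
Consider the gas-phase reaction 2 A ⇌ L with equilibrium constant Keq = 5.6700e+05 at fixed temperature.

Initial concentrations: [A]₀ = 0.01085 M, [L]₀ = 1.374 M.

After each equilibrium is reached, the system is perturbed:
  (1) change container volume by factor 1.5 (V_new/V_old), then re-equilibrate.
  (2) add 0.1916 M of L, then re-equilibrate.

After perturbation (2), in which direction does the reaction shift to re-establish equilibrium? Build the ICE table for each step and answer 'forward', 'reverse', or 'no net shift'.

Q₀ = 1.1672e+04 vs Keq = 5.6700e+05 ⇒ Q<K, forward
Step 1:
                    A           L
  I           0.01085       1.374
  C         -0.009291    0.004645
  E          0.001559       1.379
  solve Keq expr → x = 0.004645; check Q = 5.6700e+05
Then change container volume by factor 1.5 (V_new/V_old).
Step 2:
                    A           L
  I           0.00104      0.9191
  C        2.3355e-04 -1.1678e-04
  E          0.001273       0.919
  solve Keq expr → x = -1.1678e-04; check Q = 5.6700e+05
Then add 0.1916 M of L.
Step 3:
                    A           L
  I          0.001273       1.111
  C        1.2640e-04 -6.3198e-05
  E          0.001399       1.111
  solve Keq expr → x = -6.3198e-05; check Q = 5.6700e+05

Direction: reverse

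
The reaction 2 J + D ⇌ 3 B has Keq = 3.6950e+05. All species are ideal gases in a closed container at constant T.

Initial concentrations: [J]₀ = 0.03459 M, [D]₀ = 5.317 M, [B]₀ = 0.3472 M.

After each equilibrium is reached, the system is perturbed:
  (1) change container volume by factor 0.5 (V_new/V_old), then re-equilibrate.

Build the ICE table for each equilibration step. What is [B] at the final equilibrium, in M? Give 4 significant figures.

[B]_eq = 0.7976 M

Q₀ = 6.579 vs Keq = 3.6950e+05 ⇒ Q<K, forward
Step 1:
                  J         D         B
  I         0.03459     5.317    0.3472
  C        -0.03441  -0.01721   0.05162
  E       1.7998e-04       5.3    0.3988
  solve Keq expr → x = 0.01721; check Q = 3.6950e+05
Then change container volume by factor 0.5 (V_new/V_old).
Step 2:
                  J         D         B
  I       3.5996e-04      10.6    0.7976
  C               0         0         0
  E       3.5996e-04      10.6    0.7976
  solve Keq expr → x = 0; check Q = 3.6950e+05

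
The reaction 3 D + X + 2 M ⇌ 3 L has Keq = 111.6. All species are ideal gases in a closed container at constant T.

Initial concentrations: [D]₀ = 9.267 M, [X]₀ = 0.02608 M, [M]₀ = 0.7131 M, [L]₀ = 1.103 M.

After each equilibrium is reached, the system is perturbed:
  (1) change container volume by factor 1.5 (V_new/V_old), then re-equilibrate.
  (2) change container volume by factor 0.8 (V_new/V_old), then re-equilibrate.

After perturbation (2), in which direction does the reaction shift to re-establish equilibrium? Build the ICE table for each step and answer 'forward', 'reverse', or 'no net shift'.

Direction: forward

Q₀ = 0.1271 vs Keq = 111.6 ⇒ Q<K, forward
Step 1:
                    D           X           M           L
  init          9.267     0.02608      0.7131       1.103
  Δ          -0.07811    -0.02604    -0.05207     0.07811
  eq            9.189  4.3549e-05       0.661       1.181
  solve Keq expr → x = 0.02604; check Q = 111.6
Then change container volume by factor 1.5 (V_new/V_old).
Step 2:
                    D           X           M           L
  init          6.126  2.9033e-05      0.4407      0.7874
  Δ        2.0641e-04  6.8805e-05  1.3761e-04 -2.0641e-04
  eq            6.126  9.7837e-05      0.4408      0.7872
  solve Keq expr → x = -6.8805e-05; check Q = 111.6
Then change container volume by factor 0.8 (V_new/V_old).
Step 3:
                    D           X           M           L
  init          7.658  1.2230e-04       0.551       0.984
  Δ       -1.7885e-04 -5.9615e-05 -1.1923e-04  1.7885e-04
  eq            7.657  6.2681e-05      0.5509      0.9842
  solve Keq expr → x = 5.9615e-05; check Q = 111.6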